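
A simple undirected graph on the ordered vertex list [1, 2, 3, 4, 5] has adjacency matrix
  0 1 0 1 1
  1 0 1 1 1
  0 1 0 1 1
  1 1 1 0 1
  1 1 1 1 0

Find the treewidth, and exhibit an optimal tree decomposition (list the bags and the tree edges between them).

The largest bag has 4 vertices, giving width 3; this decomposition certifies tw(G) ≤ 3. Conversely, {1, 2, 4, 5} is a clique of size 4, and the vertices of any clique must share a bag in every tree decomposition; so some bag has ≥ 4 vertices and tw(G) ≥ 3. Therefore the treewidth is 3.

Treewidth 3.
One such decomposition:
Bags: B1 = {1, 2, 4, 5}  B2 = {2, 3, 4, 5}
Tree: B1–B2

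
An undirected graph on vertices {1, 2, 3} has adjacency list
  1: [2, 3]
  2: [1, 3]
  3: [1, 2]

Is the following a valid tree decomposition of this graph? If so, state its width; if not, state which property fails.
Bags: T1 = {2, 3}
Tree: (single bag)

No — vertex 1 appears in no bag.

A tree decomposition must satisfy three properties: every vertex lies in some bag; for every edge, both endpoints lie together in some bag; and for every vertex, the bags containing it form a connected subtree. Here vertex 1 appears in no bag, so the decomposition is invalid.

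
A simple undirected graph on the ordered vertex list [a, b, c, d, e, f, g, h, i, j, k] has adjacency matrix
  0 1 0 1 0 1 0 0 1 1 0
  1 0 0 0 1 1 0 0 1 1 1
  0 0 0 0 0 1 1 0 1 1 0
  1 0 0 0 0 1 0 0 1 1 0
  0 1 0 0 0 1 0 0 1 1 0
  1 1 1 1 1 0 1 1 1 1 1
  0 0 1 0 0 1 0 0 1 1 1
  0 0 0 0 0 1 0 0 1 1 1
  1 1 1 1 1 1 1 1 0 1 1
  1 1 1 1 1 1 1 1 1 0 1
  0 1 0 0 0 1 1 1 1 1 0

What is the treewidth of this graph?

4

A width-4 tree decomposition is:
Bags: B1 = {f, g, i, j, k}  B2 = {f, h, i, j, k}  B3 = {b, f, i, j, k}  B4 = {a, b, f, i, j}  B5 = {c, f, g, i, j}  B6 = {b, e, f, i, j}  B7 = {a, d, f, i, j}
Tree: B1–B2, B2–B3, B3–B4, B1–B5, B4–B6, B4–B7
Every bag has size at most 5, so the width is 5 − 1 = 4 and tw(G) ≤ 4. For the lower bound, the 5 vertices {a, d, f, i, j} are pairwise adjacent, and any tree decomposition puts a clique entirely inside one bag — forcing width ≥ 4. Combining the bounds, tw(G) = 4.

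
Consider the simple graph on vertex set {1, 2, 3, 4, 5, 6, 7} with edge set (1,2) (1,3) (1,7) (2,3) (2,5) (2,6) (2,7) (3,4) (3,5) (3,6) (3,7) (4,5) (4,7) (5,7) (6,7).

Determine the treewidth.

3

A width-3 tree decomposition is:
Bags: B1 = {2, 3, 6, 7}  B2 = {2, 3, 5, 7}  B3 = {1, 2, 3, 7}  B4 = {3, 4, 5, 7}
Tree: B1–B2, B1–B3, B2–B4
The largest bag has 4 vertices, giving width 3; this decomposition certifies tw(G) ≤ 3. For the lower bound, the 4 vertices {1, 2, 3, 7} are pairwise adjacent, and any tree decomposition puts a clique entirely inside one bag — forcing width ≥ 3. Hence tw(G) = 3 exactly.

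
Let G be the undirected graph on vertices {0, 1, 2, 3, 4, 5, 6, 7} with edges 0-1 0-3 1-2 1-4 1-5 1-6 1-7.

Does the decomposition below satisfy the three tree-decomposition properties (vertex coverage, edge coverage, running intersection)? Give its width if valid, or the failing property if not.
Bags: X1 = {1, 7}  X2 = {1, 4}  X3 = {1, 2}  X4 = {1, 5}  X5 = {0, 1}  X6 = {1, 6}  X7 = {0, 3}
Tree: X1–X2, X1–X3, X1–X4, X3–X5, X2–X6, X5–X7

Checking the three conditions: (i) the bags cover all of {0, 1, 2, 3, 4, 5, 6, 7}; (ii) for each edge, some bag contains both endpoints; (iii) the bags containing any fixed vertex form a subtree. All hold, so the decomposition is valid with width 2 − 1 = 1.

Yes; width 1.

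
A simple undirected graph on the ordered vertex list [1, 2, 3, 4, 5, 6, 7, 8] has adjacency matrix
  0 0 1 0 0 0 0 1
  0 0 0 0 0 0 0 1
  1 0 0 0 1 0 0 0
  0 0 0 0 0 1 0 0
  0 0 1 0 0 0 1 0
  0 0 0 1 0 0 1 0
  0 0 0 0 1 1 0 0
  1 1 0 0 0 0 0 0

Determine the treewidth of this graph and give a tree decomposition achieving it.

Every bag has size at most 2, so the width is 2 − 1 = 1 and tw(G) ≤ 1. Since G has at least one edge (e.g. 2–8), it is not an edgeless graph, so tw(G) ≥ 1. Hence tw(G) = 1 exactly.

Treewidth 1.
One optimal decomposition is:
Bags: B1 = {2, 8}  B2 = {1, 8}  B3 = {1, 3}  B4 = {3, 5}  B5 = {5, 7}  B6 = {6, 7}  B7 = {4, 6}
Tree: B1–B2, B2–B3, B3–B4, B4–B5, B5–B6, B6–B7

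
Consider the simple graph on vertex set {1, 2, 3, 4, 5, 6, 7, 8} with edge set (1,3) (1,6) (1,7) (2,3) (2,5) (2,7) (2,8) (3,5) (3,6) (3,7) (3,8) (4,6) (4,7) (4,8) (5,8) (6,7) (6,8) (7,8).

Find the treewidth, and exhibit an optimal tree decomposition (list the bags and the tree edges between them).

Treewidth 3.
One such decomposition:
Bags: B1 = {2, 3, 7, 8}  B2 = {2, 3, 5, 8}  B3 = {3, 6, 7, 8}  B4 = {4, 6, 7, 8}  B5 = {1, 3, 6, 7}
Tree: B1–B2, B1–B3, B3–B4, B3–B5

The largest bag has 4 vertices, giving width 3; this decomposition certifies tw(G) ≤ 3. Conversely, {2, 3, 5, 8} is a clique of size 4, and the vertices of any clique must share a bag in every tree decomposition; so some bag has ≥ 4 vertices and tw(G) ≥ 3. Hence tw(G) = 3 exactly.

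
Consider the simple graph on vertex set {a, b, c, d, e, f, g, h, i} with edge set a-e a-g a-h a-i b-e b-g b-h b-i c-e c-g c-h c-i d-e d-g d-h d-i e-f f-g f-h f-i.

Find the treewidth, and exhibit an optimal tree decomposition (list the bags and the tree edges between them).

Treewidth 4.
Bags: B1 = {d, e, g, h, i}  B2 = {a, e, g, h, i}  B3 = {b, e, g, h, i}  B4 = {c, e, g, h, i}  B5 = {e, f, g, h, i}
Tree: B1–B2, B2–B3, B3–B4, B4–B5

Every bag has size at most 5, so the width is 5 − 1 = 4 and tw(G) ≤ 4. For the lower bound: the 5 vertex sets {d,i}, {a,e}, {b,h}, {g}, {c} are disjoint, each induces a connected subgraph, and every pair is joined by at least one edge of G. Contracting each set to a single vertex therefore yields K_{5} as a minor, and since treewidth is minor-monotone, tw(G) ≥ tw(K_{5}) = 4. Combining the bounds, tw(G) = 4.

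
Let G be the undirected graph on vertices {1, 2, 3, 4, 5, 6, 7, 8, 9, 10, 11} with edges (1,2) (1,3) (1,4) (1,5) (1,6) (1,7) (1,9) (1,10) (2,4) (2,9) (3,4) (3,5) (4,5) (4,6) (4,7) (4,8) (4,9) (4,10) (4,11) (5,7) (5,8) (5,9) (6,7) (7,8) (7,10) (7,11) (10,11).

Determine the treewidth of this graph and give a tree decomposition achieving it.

Treewidth 3.
Bags: B1 = {1, 4, 5, 7}  B2 = {1, 4, 7, 10}  B3 = {1, 3, 4, 5}  B4 = {1, 4, 5, 9}  B5 = {4, 5, 7, 8}  B6 = {4, 7, 10, 11}  B7 = {1, 2, 4, 9}  B8 = {1, 4, 6, 7}
Tree: B1–B2, B1–B3, B1–B4, B1–B5, B2–B6, B4–B7, B2–B8

The largest bag has 4 vertices, giving width 3; this decomposition certifies tw(G) ≤ 3. On the other hand G contains the 4-clique {4, 5, 7, 8}. A clique must lie in a single bag of any decomposition, so no decomposition can have width below 3. Combining the bounds, tw(G) = 3.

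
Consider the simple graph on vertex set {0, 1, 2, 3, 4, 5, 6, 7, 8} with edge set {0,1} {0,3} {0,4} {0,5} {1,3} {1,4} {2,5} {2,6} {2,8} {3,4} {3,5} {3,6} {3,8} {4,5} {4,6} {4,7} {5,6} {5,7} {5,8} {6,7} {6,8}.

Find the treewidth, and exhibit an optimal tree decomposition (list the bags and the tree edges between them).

Treewidth 3.
Bags: B1 = {0, 3, 4, 5}  B2 = {3, 4, 5, 6}  B3 = {3, 5, 6, 8}  B4 = {0, 1, 3, 4}  B5 = {2, 5, 6, 8}  B6 = {4, 5, 6, 7}
Tree: B1–B2, B2–B3, B1–B4, B3–B5, B2–B6

Each bag holds 4 vertices, so the decomposition has width 3, which upper-bounds the treewidth. For the lower bound, the 4 vertices {0, 1, 3, 4} are pairwise adjacent, and any tree decomposition puts a clique entirely inside one bag — forcing width ≥ 3. Hence tw(G) = 3 exactly.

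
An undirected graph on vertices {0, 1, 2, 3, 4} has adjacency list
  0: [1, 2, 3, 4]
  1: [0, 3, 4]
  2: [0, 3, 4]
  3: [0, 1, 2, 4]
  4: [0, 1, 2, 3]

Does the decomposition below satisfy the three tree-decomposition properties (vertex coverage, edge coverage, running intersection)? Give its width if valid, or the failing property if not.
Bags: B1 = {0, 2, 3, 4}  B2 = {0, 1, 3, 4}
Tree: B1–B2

Checking the three conditions: (i) the bags cover all of {0, 1, 2, 3, 4}; (ii) for each edge, some bag contains both endpoints; (iii) the bags containing any fixed vertex form a subtree. All hold, so the decomposition is valid with width 4 − 1 = 3.

Yes; width 3.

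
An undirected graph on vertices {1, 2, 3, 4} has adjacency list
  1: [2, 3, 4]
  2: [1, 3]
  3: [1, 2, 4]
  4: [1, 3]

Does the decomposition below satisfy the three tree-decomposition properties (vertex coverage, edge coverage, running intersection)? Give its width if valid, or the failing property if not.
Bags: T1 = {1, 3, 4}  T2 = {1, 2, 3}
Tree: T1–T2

Yes; width 2.

Every vertex of G appears in some bag (union = {1, 2, 3, 4}); every edge is covered by a bag; and for each vertex v the set of bags containing v is connected in the bag tree. The decomposition is therefore valid. The largest bag has 3 vertices, so the width is 2.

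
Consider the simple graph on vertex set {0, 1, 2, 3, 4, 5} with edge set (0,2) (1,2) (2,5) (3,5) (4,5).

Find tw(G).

1

A width-1 tree decomposition is:
Bags: B1 = {4, 5}  B2 = {3, 5}  B3 = {2, 5}  B4 = {0, 2}  B5 = {1, 2}
Tree: B1–B2, B2–B3, B3–B4, B3–B5
Each bag holds 2 vertices, so the decomposition has width 1, which upper-bounds the treewidth. G has an edge, so its treewidth is at least 1. The upper and lower bounds meet at 1, so that is the treewidth.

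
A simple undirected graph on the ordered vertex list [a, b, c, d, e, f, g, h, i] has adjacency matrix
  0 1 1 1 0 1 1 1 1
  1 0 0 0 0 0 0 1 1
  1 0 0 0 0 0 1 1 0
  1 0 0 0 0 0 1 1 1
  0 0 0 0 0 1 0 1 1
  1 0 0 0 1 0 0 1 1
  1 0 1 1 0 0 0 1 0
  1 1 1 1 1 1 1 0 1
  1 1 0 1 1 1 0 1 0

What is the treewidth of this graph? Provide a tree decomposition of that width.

The largest bag has 4 vertices, giving width 3; this decomposition certifies tw(G) ≤ 3. Conversely, {e, f, h, i} is a clique of size 4, and the vertices of any clique must share a bag in every tree decomposition; so some bag has ≥ 4 vertices and tw(G) ≥ 3. The upper and lower bounds meet at 3, so that is the treewidth.

Treewidth 3.
One optimal decomposition is:
Bags: B1 = {a, d, g, h}  B2 = {a, d, h, i}  B3 = {a, c, g, h}  B4 = {a, b, h, i}  B5 = {a, f, h, i}  B6 = {e, f, h, i}
Tree: B1–B2, B1–B3, B2–B4, B4–B5, B5–B6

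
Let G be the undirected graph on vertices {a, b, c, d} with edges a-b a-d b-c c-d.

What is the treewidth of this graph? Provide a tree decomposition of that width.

Every bag has size at most 3, so the width is 3 − 1 = 2 and tw(G) ≤ 2. For the lower bound, G contains the cycle a–d–c–b–a, so G is not a forest; only forests have treewidth ≤ 1, hence tw(G) ≥ 2. The upper and lower bounds meet at 2, so that is the treewidth.

Treewidth 2.
One optimal decomposition is:
Bags: B1 = {a, c, d}  B2 = {a, b, c}
Tree: B1–B2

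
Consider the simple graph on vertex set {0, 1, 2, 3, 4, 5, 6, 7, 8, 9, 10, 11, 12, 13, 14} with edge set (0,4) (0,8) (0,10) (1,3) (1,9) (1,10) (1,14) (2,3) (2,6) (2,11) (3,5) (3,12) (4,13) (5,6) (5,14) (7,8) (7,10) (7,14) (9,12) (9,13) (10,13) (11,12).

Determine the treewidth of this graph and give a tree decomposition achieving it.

Treewidth 3.
One such decomposition:
Bags: B1 = {2, 5, 6, 11}  B2 = {2, 3, 5, 11}  B3 = {3, 5, 11, 12}  B4 = {3, 5, 12, 14}  B5 = {1, 3, 12, 14}  B6 = {1, 9, 12, 14}  B7 = {1, 7, 9, 14}  B8 = {1, 7, 9, 10}  B9 = {7, 9, 10, 13}  B10 = {7, 8, 10, 13}  B11 = {0, 8, 10, 13}  B12 = {0, 4, 8, 13}
Tree: B1–B2, B2–B3, B3–B4, B4–B5, B5–B6, B6–B7, B7–B8, B8–B9, B9–B10, B10–B11, B11–B12

Every bag has size at most 4, so the width is 4 − 1 = 3 and tw(G) ≤ 3. For the lower bound: the 4 vertex sets {2,6,11}, {5}, {3}, {1,9,12,14} are disjoint, each induces a connected subgraph, and every pair is joined by at least one edge of G. Contracting each set to a single vertex therefore yields K_{4} as a minor, and since treewidth is minor-monotone, tw(G) ≥ tw(K_{4}) = 3. The upper and lower bounds meet at 3, so that is the treewidth.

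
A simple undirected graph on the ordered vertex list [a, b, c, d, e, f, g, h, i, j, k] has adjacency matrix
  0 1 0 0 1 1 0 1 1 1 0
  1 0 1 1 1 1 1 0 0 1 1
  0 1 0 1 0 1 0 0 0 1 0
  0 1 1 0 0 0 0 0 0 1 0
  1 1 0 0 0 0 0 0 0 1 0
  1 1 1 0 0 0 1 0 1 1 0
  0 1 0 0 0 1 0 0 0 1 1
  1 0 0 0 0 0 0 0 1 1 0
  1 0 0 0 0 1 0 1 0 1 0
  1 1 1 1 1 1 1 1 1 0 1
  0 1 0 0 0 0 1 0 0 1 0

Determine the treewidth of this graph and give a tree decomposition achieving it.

Treewidth 3.
Bags: B1 = {a, b, f, j}  B2 = {a, f, i, j}  B3 = {b, f, g, j}  B4 = {b, c, f, j}  B5 = {b, g, j, k}  B6 = {a, b, e, j}  B7 = {b, c, d, j}  B8 = {a, h, i, j}
Tree: B1–B2, B1–B3, B1–B4, B3–B5, B1–B6, B4–B7, B2–B8

Each bag holds 4 vertices, so the decomposition has width 3, which upper-bounds the treewidth. Conversely, {a, h, i, j} is a clique of size 4, and the vertices of any clique must share a bag in every tree decomposition; so some bag has ≥ 4 vertices and tw(G) ≥ 3. Combining the bounds, tw(G) = 3.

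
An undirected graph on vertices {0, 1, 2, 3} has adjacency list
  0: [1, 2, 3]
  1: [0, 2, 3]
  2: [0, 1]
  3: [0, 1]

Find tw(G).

A width-2 tree decomposition is:
Bags: B1 = {0, 1, 2}  B2 = {0, 1, 3}
Tree: B1–B2
Each bag holds 3 vertices, so the decomposition has width 2, which upper-bounds the treewidth. For the lower bound, the 3 vertices {0, 1, 2} are pairwise adjacent, and any tree decomposition puts a clique entirely inside one bag — forcing width ≥ 2. The upper and lower bounds meet at 2, so that is the treewidth.

2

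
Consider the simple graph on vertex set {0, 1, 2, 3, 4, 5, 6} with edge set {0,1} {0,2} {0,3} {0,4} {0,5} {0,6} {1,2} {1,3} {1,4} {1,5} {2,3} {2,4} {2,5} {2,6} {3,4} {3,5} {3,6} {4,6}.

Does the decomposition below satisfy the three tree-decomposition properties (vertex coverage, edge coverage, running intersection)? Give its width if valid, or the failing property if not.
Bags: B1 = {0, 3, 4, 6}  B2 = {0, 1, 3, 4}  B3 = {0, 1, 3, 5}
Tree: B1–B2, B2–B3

No — vertex 2 appears in no bag.

A tree decomposition must satisfy three properties: every vertex lies in some bag; for every edge, both endpoints lie together in some bag; and for every vertex, the bags containing it form a connected subtree. Here vertex 2 appears in no bag, so the decomposition is invalid.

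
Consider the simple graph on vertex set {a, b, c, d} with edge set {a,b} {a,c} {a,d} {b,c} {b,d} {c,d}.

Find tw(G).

A width-3 tree decomposition is:
Bags: B1 = {a, b, c, d}
Tree: (single bag)
A single bag containing all 4 vertices is trivially a valid decomposition of width 3. Conversely, {a, b, c, d} is a clique of size 4, and the vertices of any clique must share a bag in every tree decomposition; so some bag has ≥ 4 vertices and tw(G) ≥ 3. Combining the bounds, tw(G) = 3.

3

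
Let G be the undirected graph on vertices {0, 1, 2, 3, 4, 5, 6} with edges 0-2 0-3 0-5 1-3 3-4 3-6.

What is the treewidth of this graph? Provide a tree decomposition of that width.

Treewidth 1.
Bags: B1 = {3, 6}  B2 = {0, 3}  B3 = {3, 4}  B4 = {0, 5}  B5 = {0, 2}  B6 = {1, 3}
Tree: B1–B2, B1–B3, B2–B4, B4–B5, B1–B6

Each bag holds 2 vertices, so the decomposition has width 1, which upper-bounds the treewidth. Since G has at least one edge (e.g. 3–6), it is not an edgeless graph, so tw(G) ≥ 1. Combining the bounds, tw(G) = 1.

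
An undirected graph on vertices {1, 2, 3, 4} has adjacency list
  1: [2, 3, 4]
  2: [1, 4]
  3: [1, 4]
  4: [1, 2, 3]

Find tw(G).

2

A width-2 tree decomposition is:
Bags: B1 = {1, 2, 4}  B2 = {1, 3, 4}
Tree: B1–B2
Each bag holds 3 vertices, so the decomposition has width 2, which upper-bounds the treewidth. On the other hand G contains the 3-clique {1, 2, 4}. A clique must lie in a single bag of any decomposition, so no decomposition can have width below 2. Hence tw(G) = 2 exactly.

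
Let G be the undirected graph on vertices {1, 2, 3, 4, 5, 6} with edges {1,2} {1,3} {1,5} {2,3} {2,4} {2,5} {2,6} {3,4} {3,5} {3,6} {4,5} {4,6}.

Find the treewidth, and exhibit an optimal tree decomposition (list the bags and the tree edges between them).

Treewidth 3.
Bags: B1 = {2, 3, 4, 5}  B2 = {1, 2, 3, 5}  B3 = {2, 3, 4, 6}
Tree: B1–B2, B1–B3

Each bag holds 4 vertices, so the decomposition has width 3, which upper-bounds the treewidth. On the other hand G contains the 4-clique {1, 2, 3, 5}. A clique must lie in a single bag of any decomposition, so no decomposition can have width below 3. Hence tw(G) = 3 exactly.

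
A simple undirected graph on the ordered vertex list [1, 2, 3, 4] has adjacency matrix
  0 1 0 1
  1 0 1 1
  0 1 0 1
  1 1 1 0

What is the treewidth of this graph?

2

A width-2 tree decomposition is:
Bags: B1 = {1, 2, 4}  B2 = {2, 3, 4}
Tree: B1–B2
Each bag holds 3 vertices, so the decomposition has width 2, which upper-bounds the treewidth. Conversely, {1, 2, 4} is a clique of size 3, and the vertices of any clique must share a bag in every tree decomposition; so some bag has ≥ 3 vertices and tw(G) ≥ 2. Therefore the treewidth is 2.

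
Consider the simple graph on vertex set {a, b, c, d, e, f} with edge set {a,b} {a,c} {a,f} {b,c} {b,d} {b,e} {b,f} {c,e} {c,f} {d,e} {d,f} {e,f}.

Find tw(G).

3

A width-3 tree decomposition is:
Bags: B1 = {b, d, e, f}  B2 = {b, c, e, f}  B3 = {a, b, c, f}
Tree: B1–B2, B2–B3
The largest bag has 4 vertices, giving width 3; this decomposition certifies tw(G) ≤ 3. On the other hand G contains the 4-clique {b, d, e, f}. A clique must lie in a single bag of any decomposition, so no decomposition can have width below 3. Combining the bounds, tw(G) = 3.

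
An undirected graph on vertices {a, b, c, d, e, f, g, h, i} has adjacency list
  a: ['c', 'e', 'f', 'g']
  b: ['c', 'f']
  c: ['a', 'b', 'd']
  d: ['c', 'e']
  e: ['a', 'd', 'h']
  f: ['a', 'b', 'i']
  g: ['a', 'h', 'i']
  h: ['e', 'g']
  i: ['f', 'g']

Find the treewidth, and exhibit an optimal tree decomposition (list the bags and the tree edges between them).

The largest bag has 4 vertices, giving width 3; this decomposition certifies tw(G) ≤ 3. For the lower bound: the 4 vertex sets {g,h,i}, {e}, {a}, {b,c,d,f} are disjoint, each induces a connected subgraph, and every pair is joined by at least one edge of G. Contracting each set to a single vertex therefore yields K_{4} as a minor, and since treewidth is minor-monotone, tw(G) ≥ tw(K_{4}) = 3. Combining the bounds, tw(G) = 3.

Treewidth 3.
One such decomposition:
Bags: B1 = {e, g, h, i}  B2 = {a, e, g, i}  B3 = {a, e, f, i}  B4 = {a, d, e, f}  B5 = {a, c, d, f}  B6 = {b, c, d, f}
Tree: B1–B2, B2–B3, B3–B4, B4–B5, B5–B6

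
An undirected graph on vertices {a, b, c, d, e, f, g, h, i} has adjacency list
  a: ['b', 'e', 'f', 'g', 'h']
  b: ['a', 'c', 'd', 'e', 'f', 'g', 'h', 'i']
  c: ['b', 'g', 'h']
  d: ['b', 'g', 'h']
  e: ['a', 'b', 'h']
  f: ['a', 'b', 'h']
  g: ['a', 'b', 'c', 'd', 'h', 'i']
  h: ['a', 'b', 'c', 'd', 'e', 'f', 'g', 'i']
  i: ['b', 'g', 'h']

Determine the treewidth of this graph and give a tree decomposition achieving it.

Every bag has size at most 4, so the width is 4 − 1 = 3 and tw(G) ≤ 3. Conversely, {b, d, g, h} is a clique of size 4, and the vertices of any clique must share a bag in every tree decomposition; so some bag has ≥ 4 vertices and tw(G) ≥ 3. Combining the bounds, tw(G) = 3.

Treewidth 3.
One optimal decomposition is:
Bags: B1 = {a, b, f, h}  B2 = {a, b, g, h}  B3 = {a, b, e, h}  B4 = {b, g, h, i}  B5 = {b, d, g, h}  B6 = {b, c, g, h}
Tree: B1–B2, B2–B3, B2–B4, B2–B5, B2–B6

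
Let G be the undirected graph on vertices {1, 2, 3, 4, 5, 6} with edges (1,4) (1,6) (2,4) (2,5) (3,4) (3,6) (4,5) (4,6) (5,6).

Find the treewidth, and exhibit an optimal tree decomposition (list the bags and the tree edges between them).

Treewidth 2.
Bags: B1 = {3, 4, 6}  B2 = {4, 5, 6}  B3 = {1, 4, 6}  B4 = {2, 4, 5}
Tree: B1–B2, B1–B3, B2–B4

Every bag has size at most 3, so the width is 3 − 1 = 2 and tw(G) ≤ 2. For the lower bound, the 3 vertices {2, 4, 5} are pairwise adjacent, and any tree decomposition puts a clique entirely inside one bag — forcing width ≥ 2. Therefore the treewidth is 2.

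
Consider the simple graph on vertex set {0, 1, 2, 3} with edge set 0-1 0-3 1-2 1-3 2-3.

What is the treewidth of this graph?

2

A width-2 tree decomposition is:
Bags: B1 = {1, 2, 3}  B2 = {0, 1, 3}
Tree: B1–B2
Every bag has size at most 3, so the width is 3 − 1 = 2 and tw(G) ≤ 2. For the lower bound, the 3 vertices {0, 1, 3} are pairwise adjacent, and any tree decomposition puts a clique entirely inside one bag — forcing width ≥ 2. Hence tw(G) = 2 exactly.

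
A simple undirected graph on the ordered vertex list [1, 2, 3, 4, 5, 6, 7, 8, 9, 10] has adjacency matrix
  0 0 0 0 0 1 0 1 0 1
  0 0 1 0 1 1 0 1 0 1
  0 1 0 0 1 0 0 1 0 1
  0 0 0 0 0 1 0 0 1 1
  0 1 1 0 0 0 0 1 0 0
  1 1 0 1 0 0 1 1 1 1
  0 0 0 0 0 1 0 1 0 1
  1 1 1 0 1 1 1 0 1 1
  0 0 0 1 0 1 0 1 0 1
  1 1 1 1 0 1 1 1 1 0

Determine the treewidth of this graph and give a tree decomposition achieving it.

Each bag holds 4 vertices, so the decomposition has width 3, which upper-bounds the treewidth. On the other hand G contains the 4-clique {2, 3, 8, 10}. A clique must lie in a single bag of any decomposition, so no decomposition can have width below 3. Therefore the treewidth is 3.

Treewidth 3.
One optimal decomposition is:
Bags: B1 = {2, 6, 8, 10}  B2 = {1, 6, 8, 10}  B3 = {6, 8, 9, 10}  B4 = {4, 6, 9, 10}  B5 = {2, 3, 8, 10}  B6 = {6, 7, 8, 10}  B7 = {2, 3, 5, 8}
Tree: B1–B2, B1–B3, B3–B4, B1–B5, B1–B6, B5–B7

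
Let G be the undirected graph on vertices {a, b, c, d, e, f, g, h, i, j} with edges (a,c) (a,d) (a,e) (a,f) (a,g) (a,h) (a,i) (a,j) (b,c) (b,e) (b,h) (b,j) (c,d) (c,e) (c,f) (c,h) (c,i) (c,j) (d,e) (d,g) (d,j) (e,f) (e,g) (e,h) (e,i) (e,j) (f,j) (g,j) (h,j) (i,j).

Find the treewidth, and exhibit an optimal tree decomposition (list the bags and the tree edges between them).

The largest bag has 5 vertices, giving width 4; this decomposition certifies tw(G) ≤ 4. Conversely, {a, d, e, g, j} is a clique of size 5, and the vertices of any clique must share a bag in every tree decomposition; so some bag has ≥ 5 vertices and tw(G) ≥ 4. Combining the bounds, tw(G) = 4.

Treewidth 4.
Bags: B1 = {a, c, e, h, j}  B2 = {a, c, d, e, j}  B3 = {a, c, e, i, j}  B4 = {b, c, e, h, j}  B5 = {a, d, e, g, j}  B6 = {a, c, e, f, j}
Tree: B1–B2, B2–B3, B1–B4, B2–B5, B3–B6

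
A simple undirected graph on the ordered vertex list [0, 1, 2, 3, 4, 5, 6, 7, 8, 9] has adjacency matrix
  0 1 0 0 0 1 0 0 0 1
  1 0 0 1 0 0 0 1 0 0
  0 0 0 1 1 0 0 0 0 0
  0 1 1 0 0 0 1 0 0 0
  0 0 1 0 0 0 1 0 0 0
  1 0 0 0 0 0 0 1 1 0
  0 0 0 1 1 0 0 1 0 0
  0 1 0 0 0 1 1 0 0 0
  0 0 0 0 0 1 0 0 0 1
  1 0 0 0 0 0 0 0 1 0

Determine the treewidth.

A width-2 tree decomposition is:
Bags: B1 = {2, 3, 4}  B2 = {3, 4, 6}  B3 = {1, 3, 6}  B4 = {1, 6, 7}  B5 = {0, 1, 7}  B6 = {0, 5, 7}  B7 = {0, 5, 9}  B8 = {5, 8, 9}
Tree: B1–B2, B2–B3, B3–B4, B4–B5, B5–B6, B6–B7, B7–B8
The largest bag has 3 vertices, giving width 2; this decomposition certifies tw(G) ≤ 2. Since 2–4–6–3–2 is a cycle in G, G is not acyclic. Forests are exactly the graphs of treewidth ≤ 1, so tw(G) ≥ 2. The upper and lower bounds meet at 2, so that is the treewidth.

2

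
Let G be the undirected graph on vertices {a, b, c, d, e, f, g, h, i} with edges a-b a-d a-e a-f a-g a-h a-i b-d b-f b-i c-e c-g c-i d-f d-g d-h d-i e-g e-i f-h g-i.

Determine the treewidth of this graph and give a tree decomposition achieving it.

Treewidth 3.
Bags: B1 = {a, d, g, i}  B2 = {a, e, g, i}  B3 = {a, b, d, i}  B4 = {a, b, d, f}  B5 = {a, d, f, h}  B6 = {c, e, g, i}
Tree: B1–B2, B1–B3, B3–B4, B4–B5, B2–B6

Every bag has size at most 4, so the width is 4 − 1 = 3 and tw(G) ≤ 3. On the other hand G contains the 4-clique {c, e, g, i}. A clique must lie in a single bag of any decomposition, so no decomposition can have width below 3. Therefore the treewidth is 3.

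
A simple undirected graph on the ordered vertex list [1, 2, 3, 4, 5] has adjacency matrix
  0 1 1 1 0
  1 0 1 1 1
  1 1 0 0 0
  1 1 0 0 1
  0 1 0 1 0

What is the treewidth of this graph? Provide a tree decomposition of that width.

Treewidth 2.
One such decomposition:
Bags: B1 = {1, 2, 4}  B2 = {2, 4, 5}  B3 = {1, 2, 3}
Tree: B1–B2, B1–B3

Each bag holds 3 vertices, so the decomposition has width 2, which upper-bounds the treewidth. On the other hand G contains the 3-clique {1, 2, 3}. A clique must lie in a single bag of any decomposition, so no decomposition can have width below 2. Therefore the treewidth is 2.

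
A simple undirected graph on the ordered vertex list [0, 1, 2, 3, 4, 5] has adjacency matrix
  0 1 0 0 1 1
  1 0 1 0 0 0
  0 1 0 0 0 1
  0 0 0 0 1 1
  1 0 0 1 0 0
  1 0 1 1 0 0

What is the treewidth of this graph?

A width-2 tree decomposition is:
Bags: B1 = {0, 1, 2}  B2 = {0, 2, 5}  B3 = {0, 4, 5}  B4 = {3, 4, 5}
Tree: B1–B2, B2–B3, B3–B4
Each bag holds 3 vertices, so the decomposition has width 2, which upper-bounds the treewidth. For the lower bound, G contains the cycle 1–2–5–0–1, so G is not a forest; only forests have treewidth ≤ 1, hence tw(G) ≥ 2. Therefore the treewidth is 2.

2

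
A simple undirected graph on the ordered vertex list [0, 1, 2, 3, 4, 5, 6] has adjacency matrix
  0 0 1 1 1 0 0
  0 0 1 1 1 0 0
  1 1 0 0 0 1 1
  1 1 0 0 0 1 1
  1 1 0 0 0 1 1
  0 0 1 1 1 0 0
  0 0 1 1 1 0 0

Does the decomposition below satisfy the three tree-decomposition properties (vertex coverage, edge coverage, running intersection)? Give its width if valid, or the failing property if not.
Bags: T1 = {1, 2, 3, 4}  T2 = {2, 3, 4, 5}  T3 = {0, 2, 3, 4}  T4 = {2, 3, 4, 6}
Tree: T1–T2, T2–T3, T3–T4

Yes; width 3.

Checking the three conditions: (i) the bags cover all of {0, 1, 2, 3, 4, 5, 6}; (ii) for each edge, some bag contains both endpoints; (iii) the bags containing any fixed vertex form a subtree. All hold, so the decomposition is valid with width 4 − 1 = 3.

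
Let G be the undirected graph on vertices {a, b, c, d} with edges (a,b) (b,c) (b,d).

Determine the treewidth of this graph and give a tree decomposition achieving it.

Each bag holds 2 vertices, so the decomposition has width 1, which upper-bounds the treewidth. Since G has at least one edge (e.g. b–c), it is not an edgeless graph, so tw(G) ≥ 1. Hence tw(G) = 1 exactly.

Treewidth 1.
Bags: B1 = {b, c}  B2 = {a, b}  B3 = {b, d}
Tree: B1–B2, B2–B3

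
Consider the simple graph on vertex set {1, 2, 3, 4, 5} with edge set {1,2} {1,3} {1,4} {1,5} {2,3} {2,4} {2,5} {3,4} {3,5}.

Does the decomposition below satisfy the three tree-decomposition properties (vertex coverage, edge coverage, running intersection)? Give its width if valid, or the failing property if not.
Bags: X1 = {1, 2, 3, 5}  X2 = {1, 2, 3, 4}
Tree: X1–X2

Yes; width 3.

Vertex coverage: the bags together contain {1, 2, 3, 4, 5}, the full vertex set. Edge coverage: each edge of G has both endpoints in at least one bag. Running intersection: for every vertex, the bags containing it form a connected subtree. All three properties hold, so this is a valid tree decomposition of width max|bag| − 1 = 3, and hence tw(G) ≤ 3.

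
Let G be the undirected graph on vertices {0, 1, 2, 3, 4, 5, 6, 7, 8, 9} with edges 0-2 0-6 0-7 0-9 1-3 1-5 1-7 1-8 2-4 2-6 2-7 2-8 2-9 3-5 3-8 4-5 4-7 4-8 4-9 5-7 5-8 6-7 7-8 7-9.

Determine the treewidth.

A width-3 tree decomposition is:
Bags: B1 = {4, 5, 7, 8}  B2 = {1, 5, 7, 8}  B3 = {2, 4, 7, 8}  B4 = {2, 4, 7, 9}  B5 = {0, 2, 7, 9}  B6 = {0, 2, 6, 7}  B7 = {1, 3, 5, 8}
Tree: B1–B2, B1–B3, B3–B4, B4–B5, B5–B6, B2–B7
Each bag holds 4 vertices, so the decomposition has width 3, which upper-bounds the treewidth. On the other hand G contains the 4-clique {1, 3, 5, 8}. A clique must lie in a single bag of any decomposition, so no decomposition can have width below 3. Hence tw(G) = 3 exactly.

3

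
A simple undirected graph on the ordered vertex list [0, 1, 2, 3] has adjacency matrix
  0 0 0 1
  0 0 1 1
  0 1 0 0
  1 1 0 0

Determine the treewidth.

A width-1 tree decomposition is:
Bags: B1 = {1, 2}  B2 = {1, 3}  B3 = {0, 3}
Tree: B1–B2, B2–B3
The largest bag has 2 vertices, giving width 1; this decomposition certifies tw(G) ≤ 1. Since G has at least one edge (e.g. 2–1), it is not an edgeless graph, so tw(G) ≥ 1. Therefore the treewidth is 1.

1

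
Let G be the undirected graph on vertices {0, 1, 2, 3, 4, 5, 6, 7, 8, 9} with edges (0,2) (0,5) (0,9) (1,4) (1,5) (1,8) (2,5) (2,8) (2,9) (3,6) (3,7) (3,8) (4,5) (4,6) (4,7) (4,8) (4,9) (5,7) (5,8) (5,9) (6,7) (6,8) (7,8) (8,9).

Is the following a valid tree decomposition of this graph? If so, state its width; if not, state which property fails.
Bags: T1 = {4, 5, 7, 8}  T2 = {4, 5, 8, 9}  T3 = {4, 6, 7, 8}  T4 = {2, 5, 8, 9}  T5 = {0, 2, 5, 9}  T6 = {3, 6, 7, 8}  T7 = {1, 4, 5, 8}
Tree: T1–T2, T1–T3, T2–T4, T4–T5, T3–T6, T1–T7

Every vertex of G appears in some bag (union = {0, 1, 2, 3, 4, 5, 6, 7, 8, 9}); every edge is covered by a bag; and for each vertex v the set of bags containing v is connected in the bag tree. The decomposition is therefore valid. The largest bag has 4 vertices, so the width is 3.

Yes; width 3.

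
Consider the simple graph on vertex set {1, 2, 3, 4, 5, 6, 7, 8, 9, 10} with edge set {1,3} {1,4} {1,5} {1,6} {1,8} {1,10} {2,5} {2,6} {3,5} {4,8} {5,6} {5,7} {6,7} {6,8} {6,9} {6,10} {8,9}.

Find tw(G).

2

A width-2 tree decomposition is:
Bags: B1 = {1, 6, 10}  B2 = {1, 6, 8}  B3 = {6, 8, 9}  B4 = {1, 5, 6}  B5 = {1, 4, 8}  B6 = {1, 3, 5}  B7 = {5, 6, 7}  B8 = {2, 5, 6}
Tree: B1–B2, B2–B3, B1–B4, B2–B5, B4–B6, B4–B7, B7–B8
Every bag has size at most 3, so the width is 3 − 1 = 2 and tw(G) ≤ 2. Conversely, {1, 3, 5} is a clique of size 3, and the vertices of any clique must share a bag in every tree decomposition; so some bag has ≥ 3 vertices and tw(G) ≥ 2. The upper and lower bounds meet at 2, so that is the treewidth.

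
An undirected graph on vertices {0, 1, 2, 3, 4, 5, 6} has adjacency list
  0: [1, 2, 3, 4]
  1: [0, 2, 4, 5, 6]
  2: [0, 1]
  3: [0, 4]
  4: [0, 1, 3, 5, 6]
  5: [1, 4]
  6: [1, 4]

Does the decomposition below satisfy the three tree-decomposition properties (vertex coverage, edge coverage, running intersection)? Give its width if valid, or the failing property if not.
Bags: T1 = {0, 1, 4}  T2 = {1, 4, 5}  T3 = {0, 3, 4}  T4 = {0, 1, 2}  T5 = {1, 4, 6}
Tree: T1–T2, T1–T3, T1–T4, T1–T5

Vertex coverage: the bags together contain {0, 1, 2, 3, 4, 5, 6}, the full vertex set. Edge coverage: each edge of G has both endpoints in at least one bag. Running intersection: for every vertex, the bags containing it form a connected subtree. All three properties hold, so this is a valid tree decomposition of width max|bag| − 1 = 2, and hence tw(G) ≤ 2.

Yes; width 2.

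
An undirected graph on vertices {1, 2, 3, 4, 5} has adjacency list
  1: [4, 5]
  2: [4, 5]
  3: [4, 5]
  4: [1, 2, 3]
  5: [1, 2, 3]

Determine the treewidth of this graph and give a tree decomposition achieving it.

The largest bag has 3 vertices, giving width 2; this decomposition certifies tw(G) ≤ 2. For the lower bound, G contains the cycle 1–5–2–4–1, so G is not a forest; only forests have treewidth ≤ 1, hence tw(G) ≥ 2. The upper and lower bounds meet at 2, so that is the treewidth.

Treewidth 2.
One such decomposition:
Bags: B1 = {1, 4, 5}  B2 = {2, 4, 5}  B3 = {3, 4, 5}
Tree: B1–B2, B2–B3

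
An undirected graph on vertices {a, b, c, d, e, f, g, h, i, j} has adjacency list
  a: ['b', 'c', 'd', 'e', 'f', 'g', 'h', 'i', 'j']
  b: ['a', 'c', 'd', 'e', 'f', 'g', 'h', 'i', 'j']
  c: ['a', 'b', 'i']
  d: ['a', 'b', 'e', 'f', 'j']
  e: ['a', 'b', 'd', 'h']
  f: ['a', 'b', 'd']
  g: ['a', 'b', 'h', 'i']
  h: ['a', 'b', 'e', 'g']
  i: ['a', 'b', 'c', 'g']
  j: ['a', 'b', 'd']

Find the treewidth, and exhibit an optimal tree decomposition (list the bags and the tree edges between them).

Treewidth 3.
One optimal decomposition is:
Bags: B1 = {a, b, d, e}  B2 = {a, b, d, f}  B3 = {a, b, d, j}  B4 = {a, b, e, h}  B5 = {a, b, g, h}  B6 = {a, b, g, i}  B7 = {a, b, c, i}
Tree: B1–B2, B1–B3, B1–B4, B4–B5, B5–B6, B6–B7

Each bag holds 4 vertices, so the decomposition has width 3, which upper-bounds the treewidth. Conversely, {a, b, d, j} is a clique of size 4, and the vertices of any clique must share a bag in every tree decomposition; so some bag has ≥ 4 vertices and tw(G) ≥ 3. Combining the bounds, tw(G) = 3.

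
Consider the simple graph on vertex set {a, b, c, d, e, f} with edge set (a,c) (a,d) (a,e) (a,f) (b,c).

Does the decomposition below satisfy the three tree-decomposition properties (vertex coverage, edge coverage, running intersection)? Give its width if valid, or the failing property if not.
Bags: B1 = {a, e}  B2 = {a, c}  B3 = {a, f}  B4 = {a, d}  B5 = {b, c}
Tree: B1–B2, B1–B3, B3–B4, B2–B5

Vertex coverage: the bags together contain {a, b, c, d, e, f}, the full vertex set. Edge coverage: each edge of G has both endpoints in at least one bag. Running intersection: for every vertex, the bags containing it form a connected subtree. All three properties hold, so this is a valid tree decomposition of width max|bag| − 1 = 1, and hence tw(G) ≤ 1.

Yes; width 1.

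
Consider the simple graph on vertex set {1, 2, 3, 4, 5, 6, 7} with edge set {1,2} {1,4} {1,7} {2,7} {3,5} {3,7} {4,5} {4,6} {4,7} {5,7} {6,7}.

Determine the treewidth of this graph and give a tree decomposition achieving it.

Treewidth 2.
One such decomposition:
Bags: B1 = {1, 4, 7}  B2 = {4, 6, 7}  B3 = {4, 5, 7}  B4 = {1, 2, 7}  B5 = {3, 5, 7}
Tree: B1–B2, B2–B3, B1–B4, B3–B5

Every bag has size at most 3, so the width is 3 − 1 = 2 and tw(G) ≤ 2. Conversely, {1, 2, 7} is a clique of size 3, and the vertices of any clique must share a bag in every tree decomposition; so some bag has ≥ 3 vertices and tw(G) ≥ 2. Therefore the treewidth is 2.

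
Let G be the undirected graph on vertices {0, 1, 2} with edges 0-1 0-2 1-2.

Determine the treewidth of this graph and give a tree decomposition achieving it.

Treewidth 2.
One such decomposition:
Bags: B1 = {0, 1, 2}
Tree: (single bag)

A single bag containing all 3 vertices is trivially a valid decomposition of width 2. On the other hand G contains the 3-clique {0, 1, 2}. A clique must lie in a single bag of any decomposition, so no decomposition can have width below 2. Hence tw(G) = 2 exactly.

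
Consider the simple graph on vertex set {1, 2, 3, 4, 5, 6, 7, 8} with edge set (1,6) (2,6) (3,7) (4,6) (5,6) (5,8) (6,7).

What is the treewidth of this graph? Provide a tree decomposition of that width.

Treewidth 1.
Bags: B1 = {6, 7}  B2 = {5, 6}  B3 = {1, 6}  B4 = {2, 6}  B5 = {5, 8}  B6 = {3, 7}  B7 = {4, 6}
Tree: B1–B2, B1–B3, B1–B4, B2–B5, B1–B6, B3–B7

Every bag has size at most 2, so the width is 2 − 1 = 1 and tw(G) ≤ 1. G has an edge, so its treewidth is at least 1. The upper and lower bounds meet at 1, so that is the treewidth.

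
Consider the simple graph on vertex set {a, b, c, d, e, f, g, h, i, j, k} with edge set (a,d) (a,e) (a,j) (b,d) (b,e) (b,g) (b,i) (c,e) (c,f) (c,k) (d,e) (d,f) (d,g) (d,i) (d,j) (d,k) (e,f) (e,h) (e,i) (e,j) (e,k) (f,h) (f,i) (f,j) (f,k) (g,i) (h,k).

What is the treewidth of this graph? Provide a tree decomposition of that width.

Each bag holds 4 vertices, so the decomposition has width 3, which upper-bounds the treewidth. For the lower bound, the 4 vertices {b, d, g, i} are pairwise adjacent, and any tree decomposition puts a clique entirely inside one bag — forcing width ≥ 3. Hence tw(G) = 3 exactly.

Treewidth 3.
One optimal decomposition is:
Bags: B1 = {d, e, f, j}  B2 = {d, e, f, i}  B3 = {d, e, f, k}  B4 = {b, d, e, i}  B5 = {c, e, f, k}  B6 = {b, d, g, i}  B7 = {e, f, h, k}  B8 = {a, d, e, j}
Tree: B1–B2, B1–B3, B2–B4, B3–B5, B4–B6, B5–B7, B1–B8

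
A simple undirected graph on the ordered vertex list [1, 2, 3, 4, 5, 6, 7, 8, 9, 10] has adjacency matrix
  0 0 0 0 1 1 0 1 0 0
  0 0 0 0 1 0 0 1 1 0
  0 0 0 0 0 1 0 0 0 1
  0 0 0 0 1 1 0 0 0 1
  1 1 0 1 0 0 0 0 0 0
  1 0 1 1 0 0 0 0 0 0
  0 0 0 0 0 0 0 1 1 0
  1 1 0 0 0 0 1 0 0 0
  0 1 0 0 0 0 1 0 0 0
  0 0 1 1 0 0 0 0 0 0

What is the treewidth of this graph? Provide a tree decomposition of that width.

Treewidth 2.
One optimal decomposition is:
Bags: B1 = {3, 4, 10}  B2 = {3, 4, 6}  B3 = {4, 5, 6}  B4 = {1, 5, 6}  B5 = {1, 2, 5}  B6 = {1, 2, 8}  B7 = {2, 8, 9}  B8 = {7, 8, 9}
Tree: B1–B2, B2–B3, B3–B4, B4–B5, B5–B6, B6–B7, B7–B8

The largest bag has 3 vertices, giving width 2; this decomposition certifies tw(G) ≤ 2. Since 10–3–6–4–10 is a cycle in G, G is not acyclic. Forests are exactly the graphs of treewidth ≤ 1, so tw(G) ≥ 2. The upper and lower bounds meet at 2, so that is the treewidth.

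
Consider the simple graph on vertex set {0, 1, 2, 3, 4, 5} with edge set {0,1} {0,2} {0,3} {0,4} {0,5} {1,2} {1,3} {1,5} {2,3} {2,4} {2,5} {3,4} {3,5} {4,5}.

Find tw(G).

4

A width-4 tree decomposition is:
Bags: B1 = {0, 2, 3, 4, 5}  B2 = {0, 1, 2, 3, 5}
Tree: B1–B2
Every bag has size at most 5, so the width is 5 − 1 = 4 and tw(G) ≤ 4. For the lower bound, the 5 vertices {0, 1, 2, 3, 5} are pairwise adjacent, and any tree decomposition puts a clique entirely inside one bag — forcing width ≥ 4. The upper and lower bounds meet at 4, so that is the treewidth.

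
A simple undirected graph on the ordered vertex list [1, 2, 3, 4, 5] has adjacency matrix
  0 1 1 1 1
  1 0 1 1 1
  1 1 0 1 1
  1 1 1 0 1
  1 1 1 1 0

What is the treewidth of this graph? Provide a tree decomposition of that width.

A single bag containing all 5 vertices is trivially a valid decomposition of width 4. For the lower bound, the 5 vertices {1, 2, 3, 4, 5} are pairwise adjacent, and any tree decomposition puts a clique entirely inside one bag — forcing width ≥ 4. Hence tw(G) = 4 exactly.

Treewidth 4.
One optimal decomposition is:
Bags: B1 = {1, 2, 3, 4, 5}
Tree: (single bag)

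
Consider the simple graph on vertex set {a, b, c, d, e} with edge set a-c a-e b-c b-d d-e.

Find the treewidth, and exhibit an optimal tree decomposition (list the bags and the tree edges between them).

Each bag holds 3 vertices, so the decomposition has width 2, which upper-bounds the treewidth. For the lower bound, G contains the cycle b–d–e–a–c–b, so G is not a forest; only forests have treewidth ≤ 1, hence tw(G) ≥ 2. Hence tw(G) = 2 exactly.

Treewidth 2.
One such decomposition:
Bags: B1 = {b, d, e}  B2 = {a, b, e}  B3 = {a, b, c}
Tree: B1–B2, B2–B3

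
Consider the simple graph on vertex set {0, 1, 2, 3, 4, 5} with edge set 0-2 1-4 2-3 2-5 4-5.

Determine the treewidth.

1

A width-1 tree decomposition is:
Bags: B1 = {4, 5}  B2 = {2, 5}  B3 = {1, 4}  B4 = {0, 2}  B5 = {2, 3}
Tree: B1–B2, B1–B3, B2–B4, B4–B5
Every bag has size at most 2, so the width is 2 − 1 = 1 and tw(G) ≤ 1. Any graph with an edge has treewidth ≥ 1, and G has the edge 5–4. Therefore the treewidth is 1.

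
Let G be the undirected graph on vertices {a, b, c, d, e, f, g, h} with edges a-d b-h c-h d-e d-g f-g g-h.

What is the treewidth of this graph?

A width-1 tree decomposition is:
Bags: B1 = {c, h}  B2 = {g, h}  B3 = {d, g}  B4 = {a, d}  B5 = {b, h}  B6 = {d, e}  B7 = {f, g}
Tree: B1–B2, B2–B3, B3–B4, B1–B5, B3–B6, B2–B7
Every bag has size at most 2, so the width is 2 − 1 = 1 and tw(G) ≤ 1. Since G has at least one edge (e.g. h–c), it is not an edgeless graph, so tw(G) ≥ 1. The upper and lower bounds meet at 1, so that is the treewidth.

1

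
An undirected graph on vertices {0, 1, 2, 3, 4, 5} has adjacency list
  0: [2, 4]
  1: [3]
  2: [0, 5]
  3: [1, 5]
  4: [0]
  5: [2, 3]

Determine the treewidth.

A width-1 tree decomposition is:
Bags: B1 = {0, 4}  B2 = {0, 2}  B3 = {2, 5}  B4 = {3, 5}  B5 = {1, 3}
Tree: B1–B2, B2–B3, B3–B4, B4–B5
Every bag has size at most 2, so the width is 2 − 1 = 1 and tw(G) ≤ 1. G has an edge, so its treewidth is at least 1. Therefore the treewidth is 1.

1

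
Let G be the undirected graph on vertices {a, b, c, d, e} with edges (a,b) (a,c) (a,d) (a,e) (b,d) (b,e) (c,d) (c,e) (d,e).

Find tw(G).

A width-3 tree decomposition is:
Bags: B1 = {a, c, d, e}  B2 = {a, b, d, e}
Tree: B1–B2
The largest bag has 4 vertices, giving width 3; this decomposition certifies tw(G) ≤ 3. For the lower bound, the 4 vertices {a, c, d, e} are pairwise adjacent, and any tree decomposition puts a clique entirely inside one bag — forcing width ≥ 3. Therefore the treewidth is 3.

3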